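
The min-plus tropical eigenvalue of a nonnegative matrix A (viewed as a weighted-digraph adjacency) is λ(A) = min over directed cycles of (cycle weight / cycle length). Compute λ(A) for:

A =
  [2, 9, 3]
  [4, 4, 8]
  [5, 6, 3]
λ(A) = 2

Enumerate directed cycles and compute their means (weight / length). Sample:
  cycle 0 → 0: weight = 2, length = 1, mean = 2/1 ≈ 2.000
  cycle 1 → 1: weight = 4, length = 1, mean = 4/1 ≈ 4.000
  cycle 2 → 2: weight = 3, length = 1, mean = 3/1 ≈ 3.000
  cycle 0 → 1 → 0: weight = 13, length = 2, mean = 13/2 ≈ 6.500
  cycle 0 → 2 → 0: weight = 8, length = 2, mean = 8/2 ≈ 4.000
  cycle 1 → 0 → 1: weight = 13, length = 2, mean = 13/2 ≈ 6.500
Minimum mean = 2.000, attained e.g. along the cycle 0 → 0 with weight 2 and length 1. So λ(A) = 2/1 = 2.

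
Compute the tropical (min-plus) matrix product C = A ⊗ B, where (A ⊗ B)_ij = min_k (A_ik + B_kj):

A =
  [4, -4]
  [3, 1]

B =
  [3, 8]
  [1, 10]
A ⊗ B =
  [-3, 6]
  [2, 11]

Apply the min-plus product entry-by-entry:
  C[0][0] = min over k of (A[0][0] + B[0][0] = 4 + 3 = 7, A[0][1] + B[1][0] = -4 + 1 = -3) = -3 (attained at k = 1)
  C[0][1] = min over k of (A[0][0] + B[0][1] = 4 + 8 = 12, A[0][1] + B[1][1] = -4 + 10 = 6) = 6 (attained at k = 1)
  C[1][0] = min over k of (A[1][0] + B[0][0] = 3 + 3 = 6, A[1][1] + B[1][0] = 1 + 1 = 2) = 2 (attained at k = 1)
  C[1][1] = min over k of (A[1][0] + B[0][1] = 3 + 8 = 11, A[1][1] + B[1][1] = 1 + 10 = 11) = 11 (attained at k = 0)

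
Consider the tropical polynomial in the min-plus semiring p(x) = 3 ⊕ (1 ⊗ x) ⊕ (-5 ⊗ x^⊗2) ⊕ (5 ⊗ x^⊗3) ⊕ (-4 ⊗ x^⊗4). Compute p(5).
p(5) = 3

A tropical monomial a ⊗ x^⊗i evaluates to a + i · x. Evaluating each term at x = 5:
  Term 0 contributes 3 + 0 · 5 = 3
  Term 1 contributes 1 + 1 · 5 = 6
  Term 2 contributes -5 + 2 · 5 = 5
  Term 3 contributes 5 + 3 · 5 = 20
  Term 4 contributes -4 + 4 · 5 = 16
p(5) = ⊕ of these = min[3, 6, 5, 20, 16] = 3.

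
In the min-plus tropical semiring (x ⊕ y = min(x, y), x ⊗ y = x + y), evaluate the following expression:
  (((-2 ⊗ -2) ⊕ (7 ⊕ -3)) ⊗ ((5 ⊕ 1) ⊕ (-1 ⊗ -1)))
(((-2 ⊗ -2) ⊕ (7 ⊕ -3)) ⊗ ((5 ⊕ 1) ⊕ (-1 ⊗ -1))) = -6

Expand innermost to outermost. Recall ⊕ takes the minimum of its arguments and ⊗ takes their sum. Working out the expression (((-2 ⊗ -2) ⊕ (7 ⊕ -3)) ⊗ ((5 ⊕ 1) ⊕ (-1 ⊗ -1))) gives -6.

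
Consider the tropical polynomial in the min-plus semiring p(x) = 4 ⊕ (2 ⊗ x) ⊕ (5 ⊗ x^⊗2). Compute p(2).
p(2) = 4

A tropical monomial a ⊗ x^⊗i evaluates to a + i · x. Evaluating each term at x = 2:
  Term 0 contributes 4 + 0 · 2 = 4
  Term 1 contributes 2 + 1 · 2 = 4
  Term 2 contributes 5 + 2 · 2 = 9
p(2) = ⊕ of these = min[4, 4, 9] = 4.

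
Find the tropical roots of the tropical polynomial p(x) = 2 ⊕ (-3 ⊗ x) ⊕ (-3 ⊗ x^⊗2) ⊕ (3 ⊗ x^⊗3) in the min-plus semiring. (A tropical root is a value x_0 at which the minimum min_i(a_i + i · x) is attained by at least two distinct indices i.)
Roots: {-6, 0, 5}

Each tropical root is a break point of the lower envelope of the lines y = a_i + i · x (there are 4 lines, with slopes 0, 1, ..., 3). Only the lines that attain the minimum somewhere contribute to roots; other lines are dominated. Here the surviving (envelope) indices are i = 3, i = 2, i = 1, i = 0.
Intersections between consecutive envelope lines give the roots: for adjacent envelope indices i < j the intersection is x = (a_i − a_j) / (j − i). Reading off the sorted break points: {-6, 0, 5}.
Verification: at each break x_0, at least two indices attain the minimum of min_i(a_i + i · x_0).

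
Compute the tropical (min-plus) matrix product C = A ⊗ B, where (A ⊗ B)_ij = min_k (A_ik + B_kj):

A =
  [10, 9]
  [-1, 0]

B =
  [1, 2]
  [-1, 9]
A ⊗ B =
  [8, 12]
  [-1, 1]

Apply the min-plus product entry-by-entry:
  C[0][0] = min over k of (A[0][0] + B[0][0] = 10 + 1 = 11, A[0][1] + B[1][0] = 9 + -1 = 8) = 8 (attained at k = 1)
  C[0][1] = min over k of (A[0][0] + B[0][1] = 10 + 2 = 12, A[0][1] + B[1][1] = 9 + 9 = 18) = 12 (attained at k = 0)
  C[1][0] = min over k of (A[1][0] + B[0][0] = -1 + 1 = 0, A[1][1] + B[1][0] = 0 + -1 = -1) = -1 (attained at k = 1)
  C[1][1] = min over k of (A[1][0] + B[0][1] = -1 + 2 = 1, A[1][1] + B[1][1] = 0 + 9 = 9) = 1 (attained at k = 0)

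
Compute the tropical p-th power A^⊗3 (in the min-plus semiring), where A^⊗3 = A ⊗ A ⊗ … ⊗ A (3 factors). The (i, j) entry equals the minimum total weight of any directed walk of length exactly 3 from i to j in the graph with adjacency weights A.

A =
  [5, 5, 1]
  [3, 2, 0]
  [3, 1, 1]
A^⊗3 =
  [5, 3, 2]
  [4, 2, 1]
  [4, 2, 2]

Each entry (A^⊗3)_ij equals the minimum over all length-3 walks i = v_0 → v_1 → … → v_3 = j of Σ_t A[v_t][v_{t+1}]. For example, for (i, j) = (0, 2) we minimise over 9 possible intermediate vertex sequences; the minimum is 2, attained along the walk 0 → 2 → 1 → 2.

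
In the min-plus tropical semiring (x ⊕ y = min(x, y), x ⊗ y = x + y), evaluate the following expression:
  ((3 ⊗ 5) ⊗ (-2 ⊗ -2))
((3 ⊗ 5) ⊗ (-2 ⊗ -2)) = 4

Expand innermost to outermost. Recall ⊕ takes the minimum of its arguments and ⊗ takes their sum. Working out the expression ((3 ⊗ 5) ⊗ (-2 ⊗ -2)) gives 4.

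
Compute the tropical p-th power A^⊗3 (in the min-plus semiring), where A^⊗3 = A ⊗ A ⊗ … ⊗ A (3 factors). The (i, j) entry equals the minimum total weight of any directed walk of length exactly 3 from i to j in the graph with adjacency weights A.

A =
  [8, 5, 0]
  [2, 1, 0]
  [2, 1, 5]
A^⊗3 =
  [3, 2, 1]
  [3, 2, 1]
  [3, 2, 2]

Each entry (A^⊗3)_ij equals the minimum over all length-3 walks i = v_0 → v_1 → … → v_3 = j of Σ_t A[v_t][v_{t+1}]. For example, for (i, j) = (0, 2) we minimise over 9 possible intermediate vertex sequences; the minimum is 1, attained along the walk 0 → 2 → 1 → 2.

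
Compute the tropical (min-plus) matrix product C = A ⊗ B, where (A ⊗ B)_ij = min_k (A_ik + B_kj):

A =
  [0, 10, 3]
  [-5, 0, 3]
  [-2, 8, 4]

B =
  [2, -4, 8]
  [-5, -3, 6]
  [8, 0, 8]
A ⊗ B =
  [2, -4, 8]
  [-5, -9, 3]
  [0, -6, 6]

Apply the min-plus product entry-by-entry:
  C[0][0] = min over k of (A[0][0] + B[0][0] = 0 + 2 = 2, A[0][1] + B[1][0] = 10 + -5 = 5, A[0][2] + B[2][0] = 3 + 8 = 11) = 2 (attained at k = 0)
  C[0][1] = min over k of (A[0][0] + B[0][1] = 0 + -4 = -4, A[0][1] + B[1][1] = 10 + -3 = 7, A[0][2] + B[2][1] = 3 + 0 = 3) = -4 (attained at k = 0)
  C[0][2] = min over k of (A[0][0] + B[0][2] = 0 + 8 = 8, A[0][1] + B[1][2] = 10 + 6 = 16, A[0][2] + B[2][2] = 3 + 8 = 11) = 8 (attained at k = 0)
  C[1][0] = min over k of (A[1][0] + B[0][0] = -5 + 2 = -3, A[1][1] + B[1][0] = 0 + -5 = -5, A[1][2] + B[2][0] = 3 + 8 = 11) = -5 (attained at k = 1)
  C[1][1] = min over k of (A[1][0] + B[0][1] = -5 + -4 = -9, A[1][1] + B[1][1] = 0 + -3 = -3, A[1][2] + B[2][1] = 3 + 0 = 3) = -9 (attained at k = 0)
  C[1][2] = min over k of (A[1][0] + B[0][2] = -5 + 8 = 3, A[1][1] + B[1][2] = 0 + 6 = 6, A[1][2] + B[2][2] = 3 + 8 = 11) = 3 (attained at k = 0)
  C[2][0] = min over k of (A[2][0] + B[0][0] = -2 + 2 = 0, A[2][1] + B[1][0] = 8 + -5 = 3, A[2][2] + B[2][0] = 4 + 8 = 12) = 0 (attained at k = 0)
  C[2][1] = min over k of (A[2][0] + B[0][1] = -2 + -4 = -6, A[2][1] + B[1][1] = 8 + -3 = 5, A[2][2] + B[2][1] = 4 + 0 = 4) = -6 (attained at k = 0)
  C[2][2] = min over k of (A[2][0] + B[0][2] = -2 + 8 = 6, A[2][1] + B[1][2] = 8 + 6 = 14, A[2][2] + B[2][2] = 4 + 8 = 12) = 6 (attained at k = 0)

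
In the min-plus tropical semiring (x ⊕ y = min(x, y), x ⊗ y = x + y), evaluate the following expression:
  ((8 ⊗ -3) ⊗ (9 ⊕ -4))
((8 ⊗ -3) ⊗ (9 ⊕ -4)) = 1

Expand innermost to outermost. Recall ⊕ takes the minimum of its arguments and ⊗ takes their sum. Working out the expression ((8 ⊗ -3) ⊗ (9 ⊕ -4)) gives 1.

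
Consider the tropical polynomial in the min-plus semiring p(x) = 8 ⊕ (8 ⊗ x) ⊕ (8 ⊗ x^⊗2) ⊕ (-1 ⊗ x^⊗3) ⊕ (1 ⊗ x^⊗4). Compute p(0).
p(0) = -1

A tropical monomial a ⊗ x^⊗i evaluates to a + i · x. Evaluating each term at x = 0:
  Term 0 contributes 8 + 0 · 0 = 8
  Term 1 contributes 8 + 1 · 0 = 8
  Term 2 contributes 8 + 2 · 0 = 8
  Term 3 contributes -1 + 3 · 0 = -1
  Term 4 contributes 1 + 4 · 0 = 1
p(0) = ⊕ of these = min[8, 8, 8, -1, 1] = -1.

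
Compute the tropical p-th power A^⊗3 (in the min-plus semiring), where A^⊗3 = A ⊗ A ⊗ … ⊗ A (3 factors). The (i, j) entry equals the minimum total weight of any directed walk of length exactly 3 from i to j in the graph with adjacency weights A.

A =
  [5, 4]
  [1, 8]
A^⊗3 =
  [10, 9]
  [6, 10]

Each entry (A^⊗3)_ij equals the minimum over all length-3 walks i = v_0 → v_1 → … → v_3 = j of Σ_t A[v_t][v_{t+1}]. For example, for (i, j) = (0, 1) we minimise over 4 possible intermediate vertex sequences; the minimum is 9, attained along the walk 0 → 1 → 0 → 1.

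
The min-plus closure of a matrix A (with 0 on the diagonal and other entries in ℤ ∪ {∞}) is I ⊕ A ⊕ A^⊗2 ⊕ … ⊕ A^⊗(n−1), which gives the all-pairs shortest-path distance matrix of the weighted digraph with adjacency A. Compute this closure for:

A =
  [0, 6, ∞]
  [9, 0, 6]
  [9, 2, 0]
Closure =
  [0, 6, 12]
  [9, 0, 6]
  [9, 2, 0]

This is the Floyd-Warshall all-pairs shortest-path computation. For each intermediate vertex k = 0, 1, …, 2, update dist[i][j] ← min(dist[i][j], dist[i][k] + dist[k][j]). The final matrix gives, for each (i, j), the minimum total weight of any directed path from i to j (possibly empty when i = j).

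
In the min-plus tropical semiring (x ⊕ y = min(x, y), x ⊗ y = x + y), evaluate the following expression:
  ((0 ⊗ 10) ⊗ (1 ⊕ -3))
((0 ⊗ 10) ⊗ (1 ⊕ -3)) = 7

Expand innermost to outermost. Recall ⊕ takes the minimum of its arguments and ⊗ takes their sum. Working out the expression ((0 ⊗ 10) ⊗ (1 ⊕ -3)) gives 7.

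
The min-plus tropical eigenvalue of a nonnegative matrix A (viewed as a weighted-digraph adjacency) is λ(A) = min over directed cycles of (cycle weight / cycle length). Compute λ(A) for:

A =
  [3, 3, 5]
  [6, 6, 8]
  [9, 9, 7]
λ(A) = 3

Enumerate directed cycles and compute their means (weight / length). Sample:
  cycle 0 → 0: weight = 3, length = 1, mean = 3/1 ≈ 3.000
  cycle 1 → 1: weight = 6, length = 1, mean = 6/1 ≈ 6.000
  cycle 2 → 2: weight = 7, length = 1, mean = 7/1 ≈ 7.000
  cycle 0 → 1 → 0: weight = 9, length = 2, mean = 9/2 ≈ 4.500
  cycle 0 → 2 → 0: weight = 14, length = 2, mean = 14/2 ≈ 7.000
  cycle 1 → 0 → 1: weight = 9, length = 2, mean = 9/2 ≈ 4.500
Minimum mean = 3.000, attained e.g. along the cycle 0 → 0 with weight 3 and length 1. So λ(A) = 3/1 = 3.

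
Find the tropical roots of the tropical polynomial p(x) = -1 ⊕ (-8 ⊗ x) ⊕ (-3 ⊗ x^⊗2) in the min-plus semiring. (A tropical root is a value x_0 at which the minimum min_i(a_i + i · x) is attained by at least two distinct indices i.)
Roots: {-5, 7}

Each tropical root is a break point of the lower envelope of the lines y = a_i + i · x (there are 3 lines, with slopes 0, 1, ..., 2). Only the lines that attain the minimum somewhere contribute to roots; other lines are dominated. Here the surviving (envelope) indices are i = 2, i = 1, i = 0.
Intersections between consecutive envelope lines give the roots: for adjacent envelope indices i < j the intersection is x = (a_i − a_j) / (j − i). Reading off the sorted break points: {-5, 7}.
Verification: at each break x_0, at least two indices attain the minimum of min_i(a_i + i · x_0).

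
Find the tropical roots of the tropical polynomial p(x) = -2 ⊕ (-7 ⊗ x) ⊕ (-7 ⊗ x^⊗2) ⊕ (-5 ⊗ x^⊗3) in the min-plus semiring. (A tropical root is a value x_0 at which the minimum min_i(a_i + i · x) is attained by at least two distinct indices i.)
Roots: {-2, 0, 5}

Each tropical root is a break point of the lower envelope of the lines y = a_i + i · x (there are 4 lines, with slopes 0, 1, ..., 3). Only the lines that attain the minimum somewhere contribute to roots; other lines are dominated. Here the surviving (envelope) indices are i = 3, i = 2, i = 1, i = 0.
Intersections between consecutive envelope lines give the roots: for adjacent envelope indices i < j the intersection is x = (a_i − a_j) / (j − i). Reading off the sorted break points: {-2, 0, 5}.
Verification: at each break x_0, at least two indices attain the minimum of min_i(a_i + i · x_0).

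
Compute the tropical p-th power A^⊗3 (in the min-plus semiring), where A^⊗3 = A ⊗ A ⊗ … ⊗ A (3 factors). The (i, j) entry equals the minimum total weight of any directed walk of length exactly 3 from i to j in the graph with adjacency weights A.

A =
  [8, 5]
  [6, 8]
A^⊗3 =
  [19, 16]
  [17, 19]

Each entry (A^⊗3)_ij equals the minimum over all length-3 walks i = v_0 → v_1 → … → v_3 = j of Σ_t A[v_t][v_{t+1}]. For example, for (i, j) = (0, 1) we minimise over 4 possible intermediate vertex sequences; the minimum is 16, attained along the walk 0 → 1 → 0 → 1.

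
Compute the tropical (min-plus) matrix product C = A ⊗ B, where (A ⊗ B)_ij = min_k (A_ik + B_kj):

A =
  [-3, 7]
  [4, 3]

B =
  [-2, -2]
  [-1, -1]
A ⊗ B =
  [-5, -5]
  [2, 2]

Apply the min-plus product entry-by-entry:
  C[0][0] = min over k of (A[0][0] + B[0][0] = -3 + -2 = -5, A[0][1] + B[1][0] = 7 + -1 = 6) = -5 (attained at k = 0)
  C[0][1] = min over k of (A[0][0] + B[0][1] = -3 + -2 = -5, A[0][1] + B[1][1] = 7 + -1 = 6) = -5 (attained at k = 0)
  C[1][0] = min over k of (A[1][0] + B[0][0] = 4 + -2 = 2, A[1][1] + B[1][0] = 3 + -1 = 2) = 2 (attained at k = 0)
  C[1][1] = min over k of (A[1][0] + B[0][1] = 4 + -2 = 2, A[1][1] + B[1][1] = 3 + -1 = 2) = 2 (attained at k = 0)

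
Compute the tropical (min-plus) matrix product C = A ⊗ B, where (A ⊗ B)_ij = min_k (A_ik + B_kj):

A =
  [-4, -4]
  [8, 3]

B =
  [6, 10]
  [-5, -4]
A ⊗ B =
  [-9, -8]
  [-2, -1]

Apply the min-plus product entry-by-entry:
  C[0][0] = min over k of (A[0][0] + B[0][0] = -4 + 6 = 2, A[0][1] + B[1][0] = -4 + -5 = -9) = -9 (attained at k = 1)
  C[0][1] = min over k of (A[0][0] + B[0][1] = -4 + 10 = 6, A[0][1] + B[1][1] = -4 + -4 = -8) = -8 (attained at k = 1)
  C[1][0] = min over k of (A[1][0] + B[0][0] = 8 + 6 = 14, A[1][1] + B[1][0] = 3 + -5 = -2) = -2 (attained at k = 1)
  C[1][1] = min over k of (A[1][0] + B[0][1] = 8 + 10 = 18, A[1][1] + B[1][1] = 3 + -4 = -1) = -1 (attained at k = 1)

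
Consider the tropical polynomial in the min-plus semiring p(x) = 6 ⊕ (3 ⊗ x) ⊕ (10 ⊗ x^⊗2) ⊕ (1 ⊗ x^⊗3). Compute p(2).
p(2) = 5

A tropical monomial a ⊗ x^⊗i evaluates to a + i · x. Evaluating each term at x = 2:
  Term 0 contributes 6 + 0 · 2 = 6
  Term 1 contributes 3 + 1 · 2 = 5
  Term 2 contributes 10 + 2 · 2 = 14
  Term 3 contributes 1 + 3 · 2 = 7
p(2) = ⊕ of these = min[6, 5, 14, 7] = 5.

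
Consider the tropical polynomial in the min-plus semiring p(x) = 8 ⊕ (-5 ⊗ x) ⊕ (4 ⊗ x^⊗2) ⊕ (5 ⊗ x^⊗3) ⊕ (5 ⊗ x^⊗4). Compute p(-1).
p(-1) = -6

A tropical monomial a ⊗ x^⊗i evaluates to a + i · x. Evaluating each term at x = -1:
  Term 0 contributes 8 + 0 · -1 = 8
  Term 1 contributes -5 + 1 · -1 = -6
  Term 2 contributes 4 + 2 · -1 = 2
  Term 3 contributes 5 + 3 · -1 = 2
  Term 4 contributes 5 + 4 · -1 = 1
p(-1) = ⊕ of these = min[8, -6, 2, 2, 1] = -6.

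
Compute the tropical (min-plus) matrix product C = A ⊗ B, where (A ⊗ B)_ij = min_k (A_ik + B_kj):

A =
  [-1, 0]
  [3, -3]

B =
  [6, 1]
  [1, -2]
A ⊗ B =
  [1, -2]
  [-2, -5]

Apply the min-plus product entry-by-entry:
  C[0][0] = min over k of (A[0][0] + B[0][0] = -1 + 6 = 5, A[0][1] + B[1][0] = 0 + 1 = 1) = 1 (attained at k = 1)
  C[0][1] = min over k of (A[0][0] + B[0][1] = -1 + 1 = 0, A[0][1] + B[1][1] = 0 + -2 = -2) = -2 (attained at k = 1)
  C[1][0] = min over k of (A[1][0] + B[0][0] = 3 + 6 = 9, A[1][1] + B[1][0] = -3 + 1 = -2) = -2 (attained at k = 1)
  C[1][1] = min over k of (A[1][0] + B[0][1] = 3 + 1 = 4, A[1][1] + B[1][1] = -3 + -2 = -5) = -5 (attained at k = 1)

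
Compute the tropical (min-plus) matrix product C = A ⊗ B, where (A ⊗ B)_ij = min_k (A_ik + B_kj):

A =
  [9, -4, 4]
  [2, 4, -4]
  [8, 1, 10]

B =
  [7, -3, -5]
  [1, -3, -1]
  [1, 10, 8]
A ⊗ B =
  [-3, -7, -5]
  [-3, -1, -3]
  [2, -2, 0]

Apply the min-plus product entry-by-entry:
  C[0][0] = min over k of (A[0][0] + B[0][0] = 9 + 7 = 16, A[0][1] + B[1][0] = -4 + 1 = -3, A[0][2] + B[2][0] = 4 + 1 = 5) = -3 (attained at k = 1)
  C[0][1] = min over k of (A[0][0] + B[0][1] = 9 + -3 = 6, A[0][1] + B[1][1] = -4 + -3 = -7, A[0][2] + B[2][1] = 4 + 10 = 14) = -7 (attained at k = 1)
  C[0][2] = min over k of (A[0][0] + B[0][2] = 9 + -5 = 4, A[0][1] + B[1][2] = -4 + -1 = -5, A[0][2] + B[2][2] = 4 + 8 = 12) = -5 (attained at k = 1)
  C[1][0] = min over k of (A[1][0] + B[0][0] = 2 + 7 = 9, A[1][1] + B[1][0] = 4 + 1 = 5, A[1][2] + B[2][0] = -4 + 1 = -3) = -3 (attained at k = 2)
  C[1][1] = min over k of (A[1][0] + B[0][1] = 2 + -3 = -1, A[1][1] + B[1][1] = 4 + -3 = 1, A[1][2] + B[2][1] = -4 + 10 = 6) = -1 (attained at k = 0)
  C[1][2] = min over k of (A[1][0] + B[0][2] = 2 + -5 = -3, A[1][1] + B[1][2] = 4 + -1 = 3, A[1][2] + B[2][2] = -4 + 8 = 4) = -3 (attained at k = 0)
  C[2][0] = min over k of (A[2][0] + B[0][0] = 8 + 7 = 15, A[2][1] + B[1][0] = 1 + 1 = 2, A[2][2] + B[2][0] = 10 + 1 = 11) = 2 (attained at k = 1)
  C[2][1] = min over k of (A[2][0] + B[0][1] = 8 + -3 = 5, A[2][1] + B[1][1] = 1 + -3 = -2, A[2][2] + B[2][1] = 10 + 10 = 20) = -2 (attained at k = 1)
  C[2][2] = min over k of (A[2][0] + B[0][2] = 8 + -5 = 3, A[2][1] + B[1][2] = 1 + -1 = 0, A[2][2] + B[2][2] = 10 + 8 = 18) = 0 (attained at k = 1)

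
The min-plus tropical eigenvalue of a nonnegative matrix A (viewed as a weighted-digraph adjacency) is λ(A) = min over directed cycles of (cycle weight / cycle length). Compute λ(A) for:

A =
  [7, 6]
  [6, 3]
λ(A) = 3

Enumerate directed cycles and compute their means (weight / length). Sample:
  cycle 0 → 0: weight = 7, length = 1, mean = 7/1 ≈ 7.000
  cycle 1 → 1: weight = 3, length = 1, mean = 3/1 ≈ 3.000
  cycle 0 → 1 → 0: weight = 12, length = 2, mean = 12/2 ≈ 6.000
  cycle 1 → 0 → 1: weight = 12, length = 2, mean = 12/2 ≈ 6.000
Minimum mean = 3.000, attained e.g. along the cycle 1 → 1 with weight 3 and length 1. So λ(A) = 3/1 = 3.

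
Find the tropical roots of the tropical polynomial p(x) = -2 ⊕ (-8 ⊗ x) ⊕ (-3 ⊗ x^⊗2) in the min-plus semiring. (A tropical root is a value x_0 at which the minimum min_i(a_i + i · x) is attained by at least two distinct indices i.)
Roots: {-5, 6}

Each tropical root is a break point of the lower envelope of the lines y = a_i + i · x (there are 3 lines, with slopes 0, 1, ..., 2). Only the lines that attain the minimum somewhere contribute to roots; other lines are dominated. Here the surviving (envelope) indices are i = 2, i = 1, i = 0.
Intersections between consecutive envelope lines give the roots: for adjacent envelope indices i < j the intersection is x = (a_i − a_j) / (j − i). Reading off the sorted break points: {-5, 6}.
Verification: at each break x_0, at least two indices attain the minimum of min_i(a_i + i · x_0).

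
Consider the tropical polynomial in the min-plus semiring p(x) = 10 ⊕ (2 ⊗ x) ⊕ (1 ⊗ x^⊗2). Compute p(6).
p(6) = 8

A tropical monomial a ⊗ x^⊗i evaluates to a + i · x. Evaluating each term at x = 6:
  Term 0 contributes 10 + 0 · 6 = 10
  Term 1 contributes 2 + 1 · 6 = 8
  Term 2 contributes 1 + 2 · 6 = 13
p(6) = ⊕ of these = min[10, 8, 13] = 8.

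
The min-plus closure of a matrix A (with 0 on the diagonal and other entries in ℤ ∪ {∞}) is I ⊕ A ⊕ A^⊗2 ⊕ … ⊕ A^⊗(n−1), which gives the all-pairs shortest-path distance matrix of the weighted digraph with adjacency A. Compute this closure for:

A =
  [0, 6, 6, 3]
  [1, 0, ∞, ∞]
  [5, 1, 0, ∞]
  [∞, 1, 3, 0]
Closure =
  [0, 4, 6, 3]
  [1, 0, 7, 4]
  [2, 1, 0, 5]
  [2, 1, 3, 0]

This is the Floyd-Warshall all-pairs shortest-path computation. For each intermediate vertex k = 0, 1, …, 3, update dist[i][j] ← min(dist[i][j], dist[i][k] + dist[k][j]). The final matrix gives, for each (i, j), the minimum total weight of any directed path from i to j (possibly empty when i = j).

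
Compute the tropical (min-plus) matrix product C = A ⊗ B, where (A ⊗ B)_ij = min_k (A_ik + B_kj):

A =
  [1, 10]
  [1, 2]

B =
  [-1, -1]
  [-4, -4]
A ⊗ B =
  [0, 0]
  [-2, -2]

Apply the min-plus product entry-by-entry:
  C[0][0] = min over k of (A[0][0] + B[0][0] = 1 + -1 = 0, A[0][1] + B[1][0] = 10 + -4 = 6) = 0 (attained at k = 0)
  C[0][1] = min over k of (A[0][0] + B[0][1] = 1 + -1 = 0, A[0][1] + B[1][1] = 10 + -4 = 6) = 0 (attained at k = 0)
  C[1][0] = min over k of (A[1][0] + B[0][0] = 1 + -1 = 0, A[1][1] + B[1][0] = 2 + -4 = -2) = -2 (attained at k = 1)
  C[1][1] = min over k of (A[1][0] + B[0][1] = 1 + -1 = 0, A[1][1] + B[1][1] = 2 + -4 = -2) = -2 (attained at k = 1)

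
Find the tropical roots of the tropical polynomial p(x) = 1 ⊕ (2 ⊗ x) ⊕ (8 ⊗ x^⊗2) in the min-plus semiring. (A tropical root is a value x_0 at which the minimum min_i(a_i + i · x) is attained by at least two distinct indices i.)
Roots: {-6, -1}

Each tropical root is a break point of the lower envelope of the lines y = a_i + i · x (there are 3 lines, with slopes 0, 1, ..., 2). Only the lines that attain the minimum somewhere contribute to roots; other lines are dominated. Here the surviving (envelope) indices are i = 2, i = 1, i = 0.
Intersections between consecutive envelope lines give the roots: for adjacent envelope indices i < j the intersection is x = (a_i − a_j) / (j − i). Reading off the sorted break points: {-6, -1}.
Verification: at each break x_0, at least two indices attain the minimum of min_i(a_i + i · x_0).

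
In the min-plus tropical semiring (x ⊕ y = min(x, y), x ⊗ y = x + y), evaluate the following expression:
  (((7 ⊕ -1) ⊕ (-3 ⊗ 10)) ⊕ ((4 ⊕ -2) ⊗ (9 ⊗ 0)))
(((7 ⊕ -1) ⊕ (-3 ⊗ 10)) ⊕ ((4 ⊕ -2) ⊗ (9 ⊗ 0))) = -1

Expand innermost to outermost. Recall ⊕ takes the minimum of its arguments and ⊗ takes their sum. Working out the expression (((7 ⊕ -1) ⊕ (-3 ⊗ 10)) ⊕ ((4 ⊕ -2) ⊗ (9 ⊗ 0))) gives -1.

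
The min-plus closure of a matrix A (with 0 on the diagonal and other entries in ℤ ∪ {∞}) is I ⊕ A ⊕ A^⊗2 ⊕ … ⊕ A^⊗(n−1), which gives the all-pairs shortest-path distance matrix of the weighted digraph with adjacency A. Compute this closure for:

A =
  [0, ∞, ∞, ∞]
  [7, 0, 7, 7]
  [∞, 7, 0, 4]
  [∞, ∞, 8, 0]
Closure =
  [0, ∞, ∞, ∞]
  [7, 0, 7, 7]
  [14, 7, 0, 4]
  [22, 15, 8, 0]

This is the Floyd-Warshall all-pairs shortest-path computation. For each intermediate vertex k = 0, 1, …, 3, update dist[i][j] ← min(dist[i][j], dist[i][k] + dist[k][j]). The final matrix gives, for each (i, j), the minimum total weight of any directed path from i to j (possibly empty when i = j).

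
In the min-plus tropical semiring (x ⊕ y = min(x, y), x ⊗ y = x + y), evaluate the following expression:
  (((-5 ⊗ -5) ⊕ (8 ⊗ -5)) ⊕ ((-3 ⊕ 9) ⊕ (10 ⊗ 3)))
(((-5 ⊗ -5) ⊕ (8 ⊗ -5)) ⊕ ((-3 ⊕ 9) ⊕ (10 ⊗ 3))) = -10

Expand innermost to outermost. Recall ⊕ takes the minimum of its arguments and ⊗ takes their sum. Working out the expression (((-5 ⊗ -5) ⊕ (8 ⊗ -5)) ⊕ ((-3 ⊕ 9) ⊕ (10 ⊗ 3))) gives -10.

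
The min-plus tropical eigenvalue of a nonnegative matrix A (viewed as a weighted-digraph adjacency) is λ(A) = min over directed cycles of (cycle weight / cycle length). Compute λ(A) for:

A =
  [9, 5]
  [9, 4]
λ(A) = 4

Enumerate directed cycles and compute their means (weight / length). Sample:
  cycle 0 → 0: weight = 9, length = 1, mean = 9/1 ≈ 9.000
  cycle 1 → 1: weight = 4, length = 1, mean = 4/1 ≈ 4.000
  cycle 0 → 1 → 0: weight = 14, length = 2, mean = 14/2 ≈ 7.000
  cycle 1 → 0 → 1: weight = 14, length = 2, mean = 14/2 ≈ 7.000
Minimum mean = 4.000, attained e.g. along the cycle 1 → 1 with weight 4 and length 1. So λ(A) = 4/1 = 4.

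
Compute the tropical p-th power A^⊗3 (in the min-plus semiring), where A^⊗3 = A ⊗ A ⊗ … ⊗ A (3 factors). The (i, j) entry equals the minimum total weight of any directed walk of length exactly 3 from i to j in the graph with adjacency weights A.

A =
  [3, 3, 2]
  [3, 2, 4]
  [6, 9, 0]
A^⊗3 =
  [8, 7, 2]
  [7, 6, 4]
  [6, 9, 0]

Each entry (A^⊗3)_ij equals the minimum over all length-3 walks i = v_0 → v_1 → … → v_3 = j of Σ_t A[v_t][v_{t+1}]. For example, for (i, j) = (0, 2) we minimise over 9 possible intermediate vertex sequences; the minimum is 2, attained along the walk 0 → 2 → 2 → 2.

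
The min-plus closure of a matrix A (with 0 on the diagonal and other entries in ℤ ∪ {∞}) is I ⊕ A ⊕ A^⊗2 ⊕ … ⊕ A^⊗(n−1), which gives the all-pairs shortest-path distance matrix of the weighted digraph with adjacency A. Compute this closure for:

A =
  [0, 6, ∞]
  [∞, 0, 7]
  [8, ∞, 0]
Closure =
  [0, 6, 13]
  [15, 0, 7]
  [8, 14, 0]

This is the Floyd-Warshall all-pairs shortest-path computation. For each intermediate vertex k = 0, 1, …, 2, update dist[i][j] ← min(dist[i][j], dist[i][k] + dist[k][j]). The final matrix gives, for each (i, j), the minimum total weight of any directed path from i to j (possibly empty when i = j).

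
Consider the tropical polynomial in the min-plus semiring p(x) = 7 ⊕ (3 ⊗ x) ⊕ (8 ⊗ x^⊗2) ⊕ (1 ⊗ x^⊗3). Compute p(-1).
p(-1) = -2

A tropical monomial a ⊗ x^⊗i evaluates to a + i · x. Evaluating each term at x = -1:
  Term 0 contributes 7 + 0 · -1 = 7
  Term 1 contributes 3 + 1 · -1 = 2
  Term 2 contributes 8 + 2 · -1 = 6
  Term 3 contributes 1 + 3 · -1 = -2
p(-1) = ⊕ of these = min[7, 2, 6, -2] = -2.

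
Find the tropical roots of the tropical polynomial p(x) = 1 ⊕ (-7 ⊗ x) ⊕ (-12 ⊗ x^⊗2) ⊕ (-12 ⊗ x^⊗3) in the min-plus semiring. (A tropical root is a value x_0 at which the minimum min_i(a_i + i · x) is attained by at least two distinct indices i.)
Roots: {0, 5, 8}

Each tropical root is a break point of the lower envelope of the lines y = a_i + i · x (there are 4 lines, with slopes 0, 1, ..., 3). Only the lines that attain the minimum somewhere contribute to roots; other lines are dominated. Here the surviving (envelope) indices are i = 3, i = 2, i = 1, i = 0.
Intersections between consecutive envelope lines give the roots: for adjacent envelope indices i < j the intersection is x = (a_i − a_j) / (j − i). Reading off the sorted break points: {0, 5, 8}.
Verification: at each break x_0, at least two indices attain the minimum of min_i(a_i + i · x_0).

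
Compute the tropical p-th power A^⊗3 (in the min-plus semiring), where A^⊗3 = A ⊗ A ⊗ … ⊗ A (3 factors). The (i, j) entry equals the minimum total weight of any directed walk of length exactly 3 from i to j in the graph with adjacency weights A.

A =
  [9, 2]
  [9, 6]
A^⊗3 =
  [17, 13]
  [20, 17]

Each entry (A^⊗3)_ij equals the minimum over all length-3 walks i = v_0 → v_1 → … → v_3 = j of Σ_t A[v_t][v_{t+1}]. For example, for (i, j) = (0, 1) we minimise over 4 possible intermediate vertex sequences; the minimum is 13, attained along the walk 0 → 1 → 0 → 1.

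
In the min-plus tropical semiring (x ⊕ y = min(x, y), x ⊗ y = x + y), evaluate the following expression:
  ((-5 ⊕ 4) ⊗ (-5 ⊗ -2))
((-5 ⊕ 4) ⊗ (-5 ⊗ -2)) = -12

Expand innermost to outermost. Recall ⊕ takes the minimum of its arguments and ⊗ takes their sum. Working out the expression ((-5 ⊕ 4) ⊗ (-5 ⊗ -2)) gives -12.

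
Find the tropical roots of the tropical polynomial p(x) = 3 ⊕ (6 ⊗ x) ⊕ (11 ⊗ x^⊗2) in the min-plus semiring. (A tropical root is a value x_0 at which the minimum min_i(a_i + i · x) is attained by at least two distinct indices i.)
Roots: {-5, -3}

Each tropical root is a break point of the lower envelope of the lines y = a_i + i · x (there are 3 lines, with slopes 0, 1, ..., 2). Only the lines that attain the minimum somewhere contribute to roots; other lines are dominated. Here the surviving (envelope) indices are i = 2, i = 1, i = 0.
Intersections between consecutive envelope lines give the roots: for adjacent envelope indices i < j the intersection is x = (a_i − a_j) / (j − i). Reading off the sorted break points: {-5, -3}.
Verification: at each break x_0, at least two indices attain the minimum of min_i(a_i + i · x_0).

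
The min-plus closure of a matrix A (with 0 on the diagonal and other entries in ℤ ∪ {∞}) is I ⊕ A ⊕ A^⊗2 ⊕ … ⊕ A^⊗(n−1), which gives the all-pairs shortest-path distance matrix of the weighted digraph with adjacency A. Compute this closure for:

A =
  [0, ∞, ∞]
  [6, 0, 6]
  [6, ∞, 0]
Closure =
  [0, ∞, ∞]
  [6, 0, 6]
  [6, ∞, 0]

This is the Floyd-Warshall all-pairs shortest-path computation. For each intermediate vertex k = 0, 1, …, 2, update dist[i][j] ← min(dist[i][j], dist[i][k] + dist[k][j]). The final matrix gives, for each (i, j), the minimum total weight of any directed path from i to j (possibly empty when i = j).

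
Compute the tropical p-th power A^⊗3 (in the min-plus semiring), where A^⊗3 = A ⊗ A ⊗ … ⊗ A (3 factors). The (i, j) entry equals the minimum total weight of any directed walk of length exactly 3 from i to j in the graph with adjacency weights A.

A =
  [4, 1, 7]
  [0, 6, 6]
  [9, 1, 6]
A^⊗3 =
  [5, 2, 8]
  [1, 5, 7]
  [5, 2, 8]

Each entry (A^⊗3)_ij equals the minimum over all length-3 walks i = v_0 → v_1 → … → v_3 = j of Σ_t A[v_t][v_{t+1}]. For example, for (i, j) = (0, 2) we minimise over 9 possible intermediate vertex sequences; the minimum is 8, attained along the walk 0 → 1 → 0 → 2.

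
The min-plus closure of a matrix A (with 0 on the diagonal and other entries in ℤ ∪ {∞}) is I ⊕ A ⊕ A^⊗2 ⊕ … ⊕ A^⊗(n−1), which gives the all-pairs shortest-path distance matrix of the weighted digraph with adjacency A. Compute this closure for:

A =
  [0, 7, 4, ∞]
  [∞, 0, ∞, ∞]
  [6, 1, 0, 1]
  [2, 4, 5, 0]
Closure =
  [0, 5, 4, 5]
  [∞, 0, ∞, ∞]
  [3, 1, 0, 1]
  [2, 4, 5, 0]

This is the Floyd-Warshall all-pairs shortest-path computation. For each intermediate vertex k = 0, 1, …, 3, update dist[i][j] ← min(dist[i][j], dist[i][k] + dist[k][j]). The final matrix gives, for each (i, j), the minimum total weight of any directed path from i to j (possibly empty when i = j).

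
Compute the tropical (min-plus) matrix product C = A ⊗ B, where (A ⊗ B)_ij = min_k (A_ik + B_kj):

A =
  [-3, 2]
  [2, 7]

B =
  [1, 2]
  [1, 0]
A ⊗ B =
  [-2, -1]
  [3, 4]

Apply the min-plus product entry-by-entry:
  C[0][0] = min over k of (A[0][0] + B[0][0] = -3 + 1 = -2, A[0][1] + B[1][0] = 2 + 1 = 3) = -2 (attained at k = 0)
  C[0][1] = min over k of (A[0][0] + B[0][1] = -3 + 2 = -1, A[0][1] + B[1][1] = 2 + 0 = 2) = -1 (attained at k = 0)
  C[1][0] = min over k of (A[1][0] + B[0][0] = 2 + 1 = 3, A[1][1] + B[1][0] = 7 + 1 = 8) = 3 (attained at k = 0)
  C[1][1] = min over k of (A[1][0] + B[0][1] = 2 + 2 = 4, A[1][1] + B[1][1] = 7 + 0 = 7) = 4 (attained at k = 0)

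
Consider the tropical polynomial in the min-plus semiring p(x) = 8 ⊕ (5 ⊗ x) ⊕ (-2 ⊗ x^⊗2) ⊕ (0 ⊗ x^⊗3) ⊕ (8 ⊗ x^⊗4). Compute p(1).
p(1) = 0

A tropical monomial a ⊗ x^⊗i evaluates to a + i · x. Evaluating each term at x = 1:
  Term 0 contributes 8 + 0 · 1 = 8
  Term 1 contributes 5 + 1 · 1 = 6
  Term 2 contributes -2 + 2 · 1 = 0
  Term 3 contributes 0 + 3 · 1 = 3
  Term 4 contributes 8 + 4 · 1 = 12
p(1) = ⊕ of these = min[8, 6, 0, 3, 12] = 0.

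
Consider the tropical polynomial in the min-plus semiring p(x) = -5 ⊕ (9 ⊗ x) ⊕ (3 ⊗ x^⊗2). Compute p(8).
p(8) = -5

A tropical monomial a ⊗ x^⊗i evaluates to a + i · x. Evaluating each term at x = 8:
  Term 0 contributes -5 + 0 · 8 = -5
  Term 1 contributes 9 + 1 · 8 = 17
  Term 2 contributes 3 + 2 · 8 = 19
p(8) = ⊕ of these = min[-5, 17, 19] = -5.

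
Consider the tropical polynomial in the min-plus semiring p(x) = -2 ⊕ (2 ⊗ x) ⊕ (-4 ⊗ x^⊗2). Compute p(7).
p(7) = -2

A tropical monomial a ⊗ x^⊗i evaluates to a + i · x. Evaluating each term at x = 7:
  Term 0 contributes -2 + 0 · 7 = -2
  Term 1 contributes 2 + 1 · 7 = 9
  Term 2 contributes -4 + 2 · 7 = 10
p(7) = ⊕ of these = min[-2, 9, 10] = -2.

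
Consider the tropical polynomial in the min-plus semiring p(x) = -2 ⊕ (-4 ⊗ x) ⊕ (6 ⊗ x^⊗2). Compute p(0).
p(0) = -4

A tropical monomial a ⊗ x^⊗i evaluates to a + i · x. Evaluating each term at x = 0:
  Term 0 contributes -2 + 0 · 0 = -2
  Term 1 contributes -4 + 1 · 0 = -4
  Term 2 contributes 6 + 2 · 0 = 6
p(0) = ⊕ of these = min[-2, -4, 6] = -4.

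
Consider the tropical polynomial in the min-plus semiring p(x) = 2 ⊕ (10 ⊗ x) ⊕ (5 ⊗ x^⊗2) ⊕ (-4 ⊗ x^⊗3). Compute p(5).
p(5) = 2

A tropical monomial a ⊗ x^⊗i evaluates to a + i · x. Evaluating each term at x = 5:
  Term 0 contributes 2 + 0 · 5 = 2
  Term 1 contributes 10 + 1 · 5 = 15
  Term 2 contributes 5 + 2 · 5 = 15
  Term 3 contributes -4 + 3 · 5 = 11
p(5) = ⊕ of these = min[2, 15, 15, 11] = 2.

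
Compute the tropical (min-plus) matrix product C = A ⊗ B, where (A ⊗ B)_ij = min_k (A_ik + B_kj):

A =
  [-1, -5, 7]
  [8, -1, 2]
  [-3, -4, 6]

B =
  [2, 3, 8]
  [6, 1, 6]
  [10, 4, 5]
A ⊗ B =
  [1, -4, 1]
  [5, 0, 5]
  [-1, -3, 2]

Apply the min-plus product entry-by-entry:
  C[0][0] = min over k of (A[0][0] + B[0][0] = -1 + 2 = 1, A[0][1] + B[1][0] = -5 + 6 = 1, A[0][2] + B[2][0] = 7 + 10 = 17) = 1 (attained at k = 0)
  C[0][1] = min over k of (A[0][0] + B[0][1] = -1 + 3 = 2, A[0][1] + B[1][1] = -5 + 1 = -4, A[0][2] + B[2][1] = 7 + 4 = 11) = -4 (attained at k = 1)
  C[0][2] = min over k of (A[0][0] + B[0][2] = -1 + 8 = 7, A[0][1] + B[1][2] = -5 + 6 = 1, A[0][2] + B[2][2] = 7 + 5 = 12) = 1 (attained at k = 1)
  C[1][0] = min over k of (A[1][0] + B[0][0] = 8 + 2 = 10, A[1][1] + B[1][0] = -1 + 6 = 5, A[1][2] + B[2][0] = 2 + 10 = 12) = 5 (attained at k = 1)
  C[1][1] = min over k of (A[1][0] + B[0][1] = 8 + 3 = 11, A[1][1] + B[1][1] = -1 + 1 = 0, A[1][2] + B[2][1] = 2 + 4 = 6) = 0 (attained at k = 1)
  C[1][2] = min over k of (A[1][0] + B[0][2] = 8 + 8 = 16, A[1][1] + B[1][2] = -1 + 6 = 5, A[1][2] + B[2][2] = 2 + 5 = 7) = 5 (attained at k = 1)
  C[2][0] = min over k of (A[2][0] + B[0][0] = -3 + 2 = -1, A[2][1] + B[1][0] = -4 + 6 = 2, A[2][2] + B[2][0] = 6 + 10 = 16) = -1 (attained at k = 0)
  C[2][1] = min over k of (A[2][0] + B[0][1] = -3 + 3 = 0, A[2][1] + B[1][1] = -4 + 1 = -3, A[2][2] + B[2][1] = 6 + 4 = 10) = -3 (attained at k = 1)
  C[2][2] = min over k of (A[2][0] + B[0][2] = -3 + 8 = 5, A[2][1] + B[1][2] = -4 + 6 = 2, A[2][2] + B[2][2] = 6 + 5 = 11) = 2 (attained at k = 1)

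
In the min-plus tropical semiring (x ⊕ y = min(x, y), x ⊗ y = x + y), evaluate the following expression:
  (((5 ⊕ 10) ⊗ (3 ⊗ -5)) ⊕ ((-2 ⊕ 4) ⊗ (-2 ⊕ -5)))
(((5 ⊕ 10) ⊗ (3 ⊗ -5)) ⊕ ((-2 ⊕ 4) ⊗ (-2 ⊕ -5))) = -7

Expand innermost to outermost. Recall ⊕ takes the minimum of its arguments and ⊗ takes their sum. Working out the expression (((5 ⊕ 10) ⊗ (3 ⊗ -5)) ⊕ ((-2 ⊕ 4) ⊗ (-2 ⊕ -5))) gives -7.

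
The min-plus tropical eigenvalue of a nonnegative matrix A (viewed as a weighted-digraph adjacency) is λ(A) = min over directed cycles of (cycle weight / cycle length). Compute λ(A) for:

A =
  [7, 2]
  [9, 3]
λ(A) = 3

Enumerate directed cycles and compute their means (weight / length). Sample:
  cycle 0 → 0: weight = 7, length = 1, mean = 7/1 ≈ 7.000
  cycle 1 → 1: weight = 3, length = 1, mean = 3/1 ≈ 3.000
  cycle 0 → 1 → 0: weight = 11, length = 2, mean = 11/2 ≈ 5.500
  cycle 1 → 0 → 1: weight = 11, length = 2, mean = 11/2 ≈ 5.500
Minimum mean = 3.000, attained e.g. along the cycle 1 → 1 with weight 3 and length 1. So λ(A) = 3/1 = 3.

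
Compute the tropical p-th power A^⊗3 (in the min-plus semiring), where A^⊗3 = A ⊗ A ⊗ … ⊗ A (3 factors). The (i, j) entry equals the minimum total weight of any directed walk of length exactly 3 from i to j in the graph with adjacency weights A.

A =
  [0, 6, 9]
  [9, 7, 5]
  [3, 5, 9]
A^⊗3 =
  [0, 6, 9]
  [8, 14, 15]
  [3, 9, 12]

Each entry (A^⊗3)_ij equals the minimum over all length-3 walks i = v_0 → v_1 → … → v_3 = j of Σ_t A[v_t][v_{t+1}]. For example, for (i, j) = (0, 2) we minimise over 9 possible intermediate vertex sequences; the minimum is 9, attained along the walk 0 → 0 → 0 → 2.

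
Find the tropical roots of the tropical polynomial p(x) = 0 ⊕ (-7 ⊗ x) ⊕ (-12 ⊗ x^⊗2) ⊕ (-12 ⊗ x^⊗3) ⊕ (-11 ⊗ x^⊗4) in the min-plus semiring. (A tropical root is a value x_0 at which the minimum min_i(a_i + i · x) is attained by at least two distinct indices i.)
Roots: {-1, 0, 5, 7}

Each tropical root is a break point of the lower envelope of the lines y = a_i + i · x (there are 5 lines, with slopes 0, 1, ..., 4). Only the lines that attain the minimum somewhere contribute to roots; other lines are dominated. Here the surviving (envelope) indices are i = 4, i = 3, i = 2, i = 1, i = 0.
Intersections between consecutive envelope lines give the roots: for adjacent envelope indices i < j the intersection is x = (a_i − a_j) / (j − i). Reading off the sorted break points: {-1, 0, 5, 7}.
Verification: at each break x_0, at least two indices attain the minimum of min_i(a_i + i · x_0).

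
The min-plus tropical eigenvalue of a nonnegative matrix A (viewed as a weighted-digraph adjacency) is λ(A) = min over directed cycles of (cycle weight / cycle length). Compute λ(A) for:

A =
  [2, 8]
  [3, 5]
λ(A) = 2

Enumerate directed cycles and compute their means (weight / length). Sample:
  cycle 0 → 0: weight = 2, length = 1, mean = 2/1 ≈ 2.000
  cycle 1 → 1: weight = 5, length = 1, mean = 5/1 ≈ 5.000
  cycle 0 → 1 → 0: weight = 11, length = 2, mean = 11/2 ≈ 5.500
  cycle 1 → 0 → 1: weight = 11, length = 2, mean = 11/2 ≈ 5.500
Minimum mean = 2.000, attained e.g. along the cycle 0 → 0 with weight 2 and length 1. So λ(A) = 2/1 = 2.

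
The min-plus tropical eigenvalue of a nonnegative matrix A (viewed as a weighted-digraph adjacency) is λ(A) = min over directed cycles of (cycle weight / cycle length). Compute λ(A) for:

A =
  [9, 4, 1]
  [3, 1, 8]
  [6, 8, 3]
λ(A) = 1

Enumerate directed cycles and compute their means (weight / length). Sample:
  cycle 0 → 0: weight = 9, length = 1, mean = 9/1 ≈ 9.000
  cycle 1 → 1: weight = 1, length = 1, mean = 1/1 ≈ 1.000
  cycle 2 → 2: weight = 3, length = 1, mean = 3/1 ≈ 3.000
  cycle 0 → 1 → 0: weight = 7, length = 2, mean = 7/2 ≈ 3.500
  cycle 0 → 2 → 0: weight = 7, length = 2, mean = 7/2 ≈ 3.500
  cycle 1 → 0 → 1: weight = 7, length = 2, mean = 7/2 ≈ 3.500
Minimum mean = 1.000, attained e.g. along the cycle 1 → 1 with weight 1 and length 1. So λ(A) = 1/1 = 1.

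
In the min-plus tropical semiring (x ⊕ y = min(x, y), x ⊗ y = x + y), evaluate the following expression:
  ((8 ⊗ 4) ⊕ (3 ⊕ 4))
((8 ⊗ 4) ⊕ (3 ⊕ 4)) = 3

Expand innermost to outermost. Recall ⊕ takes the minimum of its arguments and ⊗ takes their sum. Working out the expression ((8 ⊗ 4) ⊕ (3 ⊕ 4)) gives 3.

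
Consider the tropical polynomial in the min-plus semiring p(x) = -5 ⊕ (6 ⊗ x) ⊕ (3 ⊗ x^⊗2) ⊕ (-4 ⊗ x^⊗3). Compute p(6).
p(6) = -5

A tropical monomial a ⊗ x^⊗i evaluates to a + i · x. Evaluating each term at x = 6:
  Term 0 contributes -5 + 0 · 6 = -5
  Term 1 contributes 6 + 1 · 6 = 12
  Term 2 contributes 3 + 2 · 6 = 15
  Term 3 contributes -4 + 3 · 6 = 14
p(6) = ⊕ of these = min[-5, 12, 15, 14] = -5.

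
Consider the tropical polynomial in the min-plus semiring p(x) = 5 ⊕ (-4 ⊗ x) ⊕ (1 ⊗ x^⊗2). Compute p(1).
p(1) = -3

A tropical monomial a ⊗ x^⊗i evaluates to a + i · x. Evaluating each term at x = 1:
  Term 0 contributes 5 + 0 · 1 = 5
  Term 1 contributes -4 + 1 · 1 = -3
  Term 2 contributes 1 + 2 · 1 = 3
p(1) = ⊕ of these = min[5, -3, 3] = -3.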